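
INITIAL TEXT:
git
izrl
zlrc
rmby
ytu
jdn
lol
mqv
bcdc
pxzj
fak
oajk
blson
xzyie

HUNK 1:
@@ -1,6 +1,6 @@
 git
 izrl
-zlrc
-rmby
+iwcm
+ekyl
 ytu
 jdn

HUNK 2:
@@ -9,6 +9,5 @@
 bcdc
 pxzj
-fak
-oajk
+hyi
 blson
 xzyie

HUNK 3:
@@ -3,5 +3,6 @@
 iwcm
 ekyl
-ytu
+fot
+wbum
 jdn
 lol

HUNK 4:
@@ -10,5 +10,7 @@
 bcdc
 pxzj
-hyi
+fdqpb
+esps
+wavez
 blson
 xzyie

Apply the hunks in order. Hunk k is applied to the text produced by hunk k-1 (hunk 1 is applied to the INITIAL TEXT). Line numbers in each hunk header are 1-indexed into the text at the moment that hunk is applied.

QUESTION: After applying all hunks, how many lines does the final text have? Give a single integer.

Answer: 16

Derivation:
Hunk 1: at line 1 remove [zlrc,rmby] add [iwcm,ekyl] -> 14 lines: git izrl iwcm ekyl ytu jdn lol mqv bcdc pxzj fak oajk blson xzyie
Hunk 2: at line 9 remove [fak,oajk] add [hyi] -> 13 lines: git izrl iwcm ekyl ytu jdn lol mqv bcdc pxzj hyi blson xzyie
Hunk 3: at line 3 remove [ytu] add [fot,wbum] -> 14 lines: git izrl iwcm ekyl fot wbum jdn lol mqv bcdc pxzj hyi blson xzyie
Hunk 4: at line 10 remove [hyi] add [fdqpb,esps,wavez] -> 16 lines: git izrl iwcm ekyl fot wbum jdn lol mqv bcdc pxzj fdqpb esps wavez blson xzyie
Final line count: 16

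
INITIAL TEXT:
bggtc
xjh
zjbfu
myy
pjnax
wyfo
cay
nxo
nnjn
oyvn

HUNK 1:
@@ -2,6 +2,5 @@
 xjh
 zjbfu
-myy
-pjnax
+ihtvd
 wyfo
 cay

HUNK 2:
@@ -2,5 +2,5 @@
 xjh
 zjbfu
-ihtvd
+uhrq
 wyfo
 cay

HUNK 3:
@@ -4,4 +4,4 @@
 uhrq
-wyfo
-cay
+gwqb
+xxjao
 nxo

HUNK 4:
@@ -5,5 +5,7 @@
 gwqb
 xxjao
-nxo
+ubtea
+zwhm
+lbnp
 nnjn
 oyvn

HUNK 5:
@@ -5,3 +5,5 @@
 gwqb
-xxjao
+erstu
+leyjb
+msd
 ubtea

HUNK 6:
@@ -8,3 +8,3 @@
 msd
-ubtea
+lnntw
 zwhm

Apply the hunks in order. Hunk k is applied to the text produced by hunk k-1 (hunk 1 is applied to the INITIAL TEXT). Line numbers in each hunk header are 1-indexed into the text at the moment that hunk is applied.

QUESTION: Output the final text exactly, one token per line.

Answer: bggtc
xjh
zjbfu
uhrq
gwqb
erstu
leyjb
msd
lnntw
zwhm
lbnp
nnjn
oyvn

Derivation:
Hunk 1: at line 2 remove [myy,pjnax] add [ihtvd] -> 9 lines: bggtc xjh zjbfu ihtvd wyfo cay nxo nnjn oyvn
Hunk 2: at line 2 remove [ihtvd] add [uhrq] -> 9 lines: bggtc xjh zjbfu uhrq wyfo cay nxo nnjn oyvn
Hunk 3: at line 4 remove [wyfo,cay] add [gwqb,xxjao] -> 9 lines: bggtc xjh zjbfu uhrq gwqb xxjao nxo nnjn oyvn
Hunk 4: at line 5 remove [nxo] add [ubtea,zwhm,lbnp] -> 11 lines: bggtc xjh zjbfu uhrq gwqb xxjao ubtea zwhm lbnp nnjn oyvn
Hunk 5: at line 5 remove [xxjao] add [erstu,leyjb,msd] -> 13 lines: bggtc xjh zjbfu uhrq gwqb erstu leyjb msd ubtea zwhm lbnp nnjn oyvn
Hunk 6: at line 8 remove [ubtea] add [lnntw] -> 13 lines: bggtc xjh zjbfu uhrq gwqb erstu leyjb msd lnntw zwhm lbnp nnjn oyvn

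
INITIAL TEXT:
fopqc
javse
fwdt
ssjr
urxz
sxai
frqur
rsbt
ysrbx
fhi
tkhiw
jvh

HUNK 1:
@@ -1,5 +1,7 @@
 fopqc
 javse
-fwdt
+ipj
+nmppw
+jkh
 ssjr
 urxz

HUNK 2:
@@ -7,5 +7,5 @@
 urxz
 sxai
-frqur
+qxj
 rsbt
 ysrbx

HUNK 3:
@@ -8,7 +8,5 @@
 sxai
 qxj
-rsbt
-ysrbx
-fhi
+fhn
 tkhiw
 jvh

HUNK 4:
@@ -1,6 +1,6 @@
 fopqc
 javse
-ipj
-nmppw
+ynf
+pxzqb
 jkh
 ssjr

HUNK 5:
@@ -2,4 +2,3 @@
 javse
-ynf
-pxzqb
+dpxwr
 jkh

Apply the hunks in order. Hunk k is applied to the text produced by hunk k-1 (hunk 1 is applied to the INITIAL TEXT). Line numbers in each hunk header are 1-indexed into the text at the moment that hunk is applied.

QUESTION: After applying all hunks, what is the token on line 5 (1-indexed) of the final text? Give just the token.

Answer: ssjr

Derivation:
Hunk 1: at line 1 remove [fwdt] add [ipj,nmppw,jkh] -> 14 lines: fopqc javse ipj nmppw jkh ssjr urxz sxai frqur rsbt ysrbx fhi tkhiw jvh
Hunk 2: at line 7 remove [frqur] add [qxj] -> 14 lines: fopqc javse ipj nmppw jkh ssjr urxz sxai qxj rsbt ysrbx fhi tkhiw jvh
Hunk 3: at line 8 remove [rsbt,ysrbx,fhi] add [fhn] -> 12 lines: fopqc javse ipj nmppw jkh ssjr urxz sxai qxj fhn tkhiw jvh
Hunk 4: at line 1 remove [ipj,nmppw] add [ynf,pxzqb] -> 12 lines: fopqc javse ynf pxzqb jkh ssjr urxz sxai qxj fhn tkhiw jvh
Hunk 5: at line 2 remove [ynf,pxzqb] add [dpxwr] -> 11 lines: fopqc javse dpxwr jkh ssjr urxz sxai qxj fhn tkhiw jvh
Final line 5: ssjr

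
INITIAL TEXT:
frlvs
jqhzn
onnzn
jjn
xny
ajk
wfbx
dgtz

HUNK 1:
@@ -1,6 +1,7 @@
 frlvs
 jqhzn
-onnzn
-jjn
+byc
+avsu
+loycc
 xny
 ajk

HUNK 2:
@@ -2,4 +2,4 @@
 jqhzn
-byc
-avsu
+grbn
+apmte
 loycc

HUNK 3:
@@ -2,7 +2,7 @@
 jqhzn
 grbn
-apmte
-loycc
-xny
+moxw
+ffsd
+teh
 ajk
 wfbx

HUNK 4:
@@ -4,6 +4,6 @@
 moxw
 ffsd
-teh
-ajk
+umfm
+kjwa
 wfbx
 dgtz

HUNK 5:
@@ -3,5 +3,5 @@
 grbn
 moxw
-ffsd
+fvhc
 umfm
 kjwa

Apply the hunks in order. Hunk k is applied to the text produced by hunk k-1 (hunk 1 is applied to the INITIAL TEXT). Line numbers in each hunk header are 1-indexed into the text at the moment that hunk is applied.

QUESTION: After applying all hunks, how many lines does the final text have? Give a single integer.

Answer: 9

Derivation:
Hunk 1: at line 1 remove [onnzn,jjn] add [byc,avsu,loycc] -> 9 lines: frlvs jqhzn byc avsu loycc xny ajk wfbx dgtz
Hunk 2: at line 2 remove [byc,avsu] add [grbn,apmte] -> 9 lines: frlvs jqhzn grbn apmte loycc xny ajk wfbx dgtz
Hunk 3: at line 2 remove [apmte,loycc,xny] add [moxw,ffsd,teh] -> 9 lines: frlvs jqhzn grbn moxw ffsd teh ajk wfbx dgtz
Hunk 4: at line 4 remove [teh,ajk] add [umfm,kjwa] -> 9 lines: frlvs jqhzn grbn moxw ffsd umfm kjwa wfbx dgtz
Hunk 5: at line 3 remove [ffsd] add [fvhc] -> 9 lines: frlvs jqhzn grbn moxw fvhc umfm kjwa wfbx dgtz
Final line count: 9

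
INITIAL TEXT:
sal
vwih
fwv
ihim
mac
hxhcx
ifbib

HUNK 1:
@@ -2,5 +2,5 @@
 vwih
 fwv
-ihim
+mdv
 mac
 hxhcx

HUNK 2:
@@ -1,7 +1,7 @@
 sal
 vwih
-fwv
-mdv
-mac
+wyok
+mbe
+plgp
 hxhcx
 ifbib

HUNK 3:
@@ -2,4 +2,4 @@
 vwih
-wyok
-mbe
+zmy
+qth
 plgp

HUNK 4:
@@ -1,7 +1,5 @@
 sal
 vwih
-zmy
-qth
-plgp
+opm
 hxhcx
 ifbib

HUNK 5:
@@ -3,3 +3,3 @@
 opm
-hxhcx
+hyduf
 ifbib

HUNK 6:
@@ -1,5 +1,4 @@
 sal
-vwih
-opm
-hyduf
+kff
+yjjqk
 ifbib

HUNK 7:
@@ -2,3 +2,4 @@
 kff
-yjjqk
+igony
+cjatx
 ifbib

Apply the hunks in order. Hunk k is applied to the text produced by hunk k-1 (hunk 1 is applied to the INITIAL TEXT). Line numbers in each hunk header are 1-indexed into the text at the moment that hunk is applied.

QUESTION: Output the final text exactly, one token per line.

Answer: sal
kff
igony
cjatx
ifbib

Derivation:
Hunk 1: at line 2 remove [ihim] add [mdv] -> 7 lines: sal vwih fwv mdv mac hxhcx ifbib
Hunk 2: at line 1 remove [fwv,mdv,mac] add [wyok,mbe,plgp] -> 7 lines: sal vwih wyok mbe plgp hxhcx ifbib
Hunk 3: at line 2 remove [wyok,mbe] add [zmy,qth] -> 7 lines: sal vwih zmy qth plgp hxhcx ifbib
Hunk 4: at line 1 remove [zmy,qth,plgp] add [opm] -> 5 lines: sal vwih opm hxhcx ifbib
Hunk 5: at line 3 remove [hxhcx] add [hyduf] -> 5 lines: sal vwih opm hyduf ifbib
Hunk 6: at line 1 remove [vwih,opm,hyduf] add [kff,yjjqk] -> 4 lines: sal kff yjjqk ifbib
Hunk 7: at line 2 remove [yjjqk] add [igony,cjatx] -> 5 lines: sal kff igony cjatx ifbib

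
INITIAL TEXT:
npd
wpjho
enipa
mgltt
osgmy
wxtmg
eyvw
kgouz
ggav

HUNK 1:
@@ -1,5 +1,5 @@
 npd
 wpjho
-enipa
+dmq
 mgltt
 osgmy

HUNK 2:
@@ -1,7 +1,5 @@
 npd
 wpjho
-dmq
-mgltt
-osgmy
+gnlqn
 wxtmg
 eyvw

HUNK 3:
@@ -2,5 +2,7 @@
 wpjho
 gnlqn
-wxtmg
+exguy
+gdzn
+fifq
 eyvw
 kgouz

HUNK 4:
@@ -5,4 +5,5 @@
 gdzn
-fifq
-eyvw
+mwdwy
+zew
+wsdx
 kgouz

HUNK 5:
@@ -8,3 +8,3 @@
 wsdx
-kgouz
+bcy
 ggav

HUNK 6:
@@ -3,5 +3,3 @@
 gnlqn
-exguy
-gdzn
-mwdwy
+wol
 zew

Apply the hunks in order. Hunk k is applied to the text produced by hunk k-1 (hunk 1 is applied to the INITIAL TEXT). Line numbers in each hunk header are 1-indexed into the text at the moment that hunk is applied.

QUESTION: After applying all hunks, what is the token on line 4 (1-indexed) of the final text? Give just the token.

Hunk 1: at line 1 remove [enipa] add [dmq] -> 9 lines: npd wpjho dmq mgltt osgmy wxtmg eyvw kgouz ggav
Hunk 2: at line 1 remove [dmq,mgltt,osgmy] add [gnlqn] -> 7 lines: npd wpjho gnlqn wxtmg eyvw kgouz ggav
Hunk 3: at line 2 remove [wxtmg] add [exguy,gdzn,fifq] -> 9 lines: npd wpjho gnlqn exguy gdzn fifq eyvw kgouz ggav
Hunk 4: at line 5 remove [fifq,eyvw] add [mwdwy,zew,wsdx] -> 10 lines: npd wpjho gnlqn exguy gdzn mwdwy zew wsdx kgouz ggav
Hunk 5: at line 8 remove [kgouz] add [bcy] -> 10 lines: npd wpjho gnlqn exguy gdzn mwdwy zew wsdx bcy ggav
Hunk 6: at line 3 remove [exguy,gdzn,mwdwy] add [wol] -> 8 lines: npd wpjho gnlqn wol zew wsdx bcy ggav
Final line 4: wol

Answer: wol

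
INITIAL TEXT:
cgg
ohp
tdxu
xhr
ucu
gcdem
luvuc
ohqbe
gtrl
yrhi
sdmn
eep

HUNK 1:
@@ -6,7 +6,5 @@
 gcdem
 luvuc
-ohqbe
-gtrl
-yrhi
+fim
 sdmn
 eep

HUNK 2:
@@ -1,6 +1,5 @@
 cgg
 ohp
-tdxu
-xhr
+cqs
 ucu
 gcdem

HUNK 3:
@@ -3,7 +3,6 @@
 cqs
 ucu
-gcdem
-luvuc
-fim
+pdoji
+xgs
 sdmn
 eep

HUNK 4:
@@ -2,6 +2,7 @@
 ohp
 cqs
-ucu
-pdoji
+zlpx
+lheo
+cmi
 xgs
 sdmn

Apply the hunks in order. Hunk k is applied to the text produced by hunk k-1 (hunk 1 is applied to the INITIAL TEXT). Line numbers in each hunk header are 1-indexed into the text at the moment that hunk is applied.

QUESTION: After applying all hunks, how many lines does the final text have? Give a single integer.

Answer: 9

Derivation:
Hunk 1: at line 6 remove [ohqbe,gtrl,yrhi] add [fim] -> 10 lines: cgg ohp tdxu xhr ucu gcdem luvuc fim sdmn eep
Hunk 2: at line 1 remove [tdxu,xhr] add [cqs] -> 9 lines: cgg ohp cqs ucu gcdem luvuc fim sdmn eep
Hunk 3: at line 3 remove [gcdem,luvuc,fim] add [pdoji,xgs] -> 8 lines: cgg ohp cqs ucu pdoji xgs sdmn eep
Hunk 4: at line 2 remove [ucu,pdoji] add [zlpx,lheo,cmi] -> 9 lines: cgg ohp cqs zlpx lheo cmi xgs sdmn eep
Final line count: 9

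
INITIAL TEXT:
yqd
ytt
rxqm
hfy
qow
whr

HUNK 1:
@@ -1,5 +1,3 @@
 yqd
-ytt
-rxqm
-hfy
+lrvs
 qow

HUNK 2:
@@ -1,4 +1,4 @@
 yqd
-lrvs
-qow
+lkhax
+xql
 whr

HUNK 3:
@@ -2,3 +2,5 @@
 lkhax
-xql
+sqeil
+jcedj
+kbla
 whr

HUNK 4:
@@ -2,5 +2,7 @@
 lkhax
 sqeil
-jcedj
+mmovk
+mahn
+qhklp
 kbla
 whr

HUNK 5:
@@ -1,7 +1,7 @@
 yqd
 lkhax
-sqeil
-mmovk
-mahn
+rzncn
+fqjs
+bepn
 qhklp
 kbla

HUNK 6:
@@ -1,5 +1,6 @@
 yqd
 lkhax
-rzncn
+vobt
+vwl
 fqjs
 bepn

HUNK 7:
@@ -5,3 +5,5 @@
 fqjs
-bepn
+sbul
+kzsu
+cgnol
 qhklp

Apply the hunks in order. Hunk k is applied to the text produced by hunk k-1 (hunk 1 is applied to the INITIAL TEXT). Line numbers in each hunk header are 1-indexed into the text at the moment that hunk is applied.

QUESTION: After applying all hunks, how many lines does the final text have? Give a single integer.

Hunk 1: at line 1 remove [ytt,rxqm,hfy] add [lrvs] -> 4 lines: yqd lrvs qow whr
Hunk 2: at line 1 remove [lrvs,qow] add [lkhax,xql] -> 4 lines: yqd lkhax xql whr
Hunk 3: at line 2 remove [xql] add [sqeil,jcedj,kbla] -> 6 lines: yqd lkhax sqeil jcedj kbla whr
Hunk 4: at line 2 remove [jcedj] add [mmovk,mahn,qhklp] -> 8 lines: yqd lkhax sqeil mmovk mahn qhklp kbla whr
Hunk 5: at line 1 remove [sqeil,mmovk,mahn] add [rzncn,fqjs,bepn] -> 8 lines: yqd lkhax rzncn fqjs bepn qhklp kbla whr
Hunk 6: at line 1 remove [rzncn] add [vobt,vwl] -> 9 lines: yqd lkhax vobt vwl fqjs bepn qhklp kbla whr
Hunk 7: at line 5 remove [bepn] add [sbul,kzsu,cgnol] -> 11 lines: yqd lkhax vobt vwl fqjs sbul kzsu cgnol qhklp kbla whr
Final line count: 11

Answer: 11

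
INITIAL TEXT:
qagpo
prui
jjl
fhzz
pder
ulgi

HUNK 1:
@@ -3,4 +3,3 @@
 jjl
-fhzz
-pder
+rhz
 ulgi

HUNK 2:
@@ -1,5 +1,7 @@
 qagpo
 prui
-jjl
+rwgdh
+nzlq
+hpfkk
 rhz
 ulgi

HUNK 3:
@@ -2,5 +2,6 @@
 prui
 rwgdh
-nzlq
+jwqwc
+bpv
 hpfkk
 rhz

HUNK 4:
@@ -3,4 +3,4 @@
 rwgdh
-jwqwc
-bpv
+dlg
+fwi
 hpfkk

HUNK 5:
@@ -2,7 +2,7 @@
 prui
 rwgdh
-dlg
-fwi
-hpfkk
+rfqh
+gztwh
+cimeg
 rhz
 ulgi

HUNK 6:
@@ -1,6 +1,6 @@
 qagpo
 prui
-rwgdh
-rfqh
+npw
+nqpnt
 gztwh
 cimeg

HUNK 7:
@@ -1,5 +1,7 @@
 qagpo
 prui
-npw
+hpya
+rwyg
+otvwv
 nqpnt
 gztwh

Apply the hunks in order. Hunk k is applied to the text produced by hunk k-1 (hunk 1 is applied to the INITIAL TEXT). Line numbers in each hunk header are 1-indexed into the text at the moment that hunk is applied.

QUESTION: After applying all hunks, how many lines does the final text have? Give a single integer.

Hunk 1: at line 3 remove [fhzz,pder] add [rhz] -> 5 lines: qagpo prui jjl rhz ulgi
Hunk 2: at line 1 remove [jjl] add [rwgdh,nzlq,hpfkk] -> 7 lines: qagpo prui rwgdh nzlq hpfkk rhz ulgi
Hunk 3: at line 2 remove [nzlq] add [jwqwc,bpv] -> 8 lines: qagpo prui rwgdh jwqwc bpv hpfkk rhz ulgi
Hunk 4: at line 3 remove [jwqwc,bpv] add [dlg,fwi] -> 8 lines: qagpo prui rwgdh dlg fwi hpfkk rhz ulgi
Hunk 5: at line 2 remove [dlg,fwi,hpfkk] add [rfqh,gztwh,cimeg] -> 8 lines: qagpo prui rwgdh rfqh gztwh cimeg rhz ulgi
Hunk 6: at line 1 remove [rwgdh,rfqh] add [npw,nqpnt] -> 8 lines: qagpo prui npw nqpnt gztwh cimeg rhz ulgi
Hunk 7: at line 1 remove [npw] add [hpya,rwyg,otvwv] -> 10 lines: qagpo prui hpya rwyg otvwv nqpnt gztwh cimeg rhz ulgi
Final line count: 10

Answer: 10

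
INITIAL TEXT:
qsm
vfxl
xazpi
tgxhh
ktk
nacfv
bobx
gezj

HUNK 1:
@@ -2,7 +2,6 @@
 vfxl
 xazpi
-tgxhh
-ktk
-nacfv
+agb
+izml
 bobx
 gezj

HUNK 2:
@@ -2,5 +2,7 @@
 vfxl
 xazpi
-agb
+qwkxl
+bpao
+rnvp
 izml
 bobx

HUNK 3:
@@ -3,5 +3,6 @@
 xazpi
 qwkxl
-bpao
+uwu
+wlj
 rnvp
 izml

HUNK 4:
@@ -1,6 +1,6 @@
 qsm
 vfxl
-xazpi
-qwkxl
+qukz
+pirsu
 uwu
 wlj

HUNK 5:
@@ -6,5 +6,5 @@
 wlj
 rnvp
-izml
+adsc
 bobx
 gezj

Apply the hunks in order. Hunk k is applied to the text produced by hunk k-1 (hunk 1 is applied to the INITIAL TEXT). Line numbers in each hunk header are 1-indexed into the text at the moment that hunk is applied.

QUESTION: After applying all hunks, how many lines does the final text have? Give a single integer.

Hunk 1: at line 2 remove [tgxhh,ktk,nacfv] add [agb,izml] -> 7 lines: qsm vfxl xazpi agb izml bobx gezj
Hunk 2: at line 2 remove [agb] add [qwkxl,bpao,rnvp] -> 9 lines: qsm vfxl xazpi qwkxl bpao rnvp izml bobx gezj
Hunk 3: at line 3 remove [bpao] add [uwu,wlj] -> 10 lines: qsm vfxl xazpi qwkxl uwu wlj rnvp izml bobx gezj
Hunk 4: at line 1 remove [xazpi,qwkxl] add [qukz,pirsu] -> 10 lines: qsm vfxl qukz pirsu uwu wlj rnvp izml bobx gezj
Hunk 5: at line 6 remove [izml] add [adsc] -> 10 lines: qsm vfxl qukz pirsu uwu wlj rnvp adsc bobx gezj
Final line count: 10

Answer: 10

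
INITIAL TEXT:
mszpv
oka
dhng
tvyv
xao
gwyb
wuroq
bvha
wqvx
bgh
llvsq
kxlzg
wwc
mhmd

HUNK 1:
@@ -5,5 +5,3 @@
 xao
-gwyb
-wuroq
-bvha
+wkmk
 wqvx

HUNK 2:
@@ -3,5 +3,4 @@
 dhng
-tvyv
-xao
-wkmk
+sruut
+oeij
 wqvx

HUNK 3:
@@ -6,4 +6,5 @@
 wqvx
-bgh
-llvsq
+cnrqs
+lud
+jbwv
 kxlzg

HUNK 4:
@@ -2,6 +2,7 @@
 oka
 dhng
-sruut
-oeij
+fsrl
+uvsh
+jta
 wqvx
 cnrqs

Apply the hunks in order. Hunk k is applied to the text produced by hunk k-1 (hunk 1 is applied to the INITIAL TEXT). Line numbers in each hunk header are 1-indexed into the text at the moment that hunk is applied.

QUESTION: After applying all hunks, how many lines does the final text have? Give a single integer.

Answer: 13

Derivation:
Hunk 1: at line 5 remove [gwyb,wuroq,bvha] add [wkmk] -> 12 lines: mszpv oka dhng tvyv xao wkmk wqvx bgh llvsq kxlzg wwc mhmd
Hunk 2: at line 3 remove [tvyv,xao,wkmk] add [sruut,oeij] -> 11 lines: mszpv oka dhng sruut oeij wqvx bgh llvsq kxlzg wwc mhmd
Hunk 3: at line 6 remove [bgh,llvsq] add [cnrqs,lud,jbwv] -> 12 lines: mszpv oka dhng sruut oeij wqvx cnrqs lud jbwv kxlzg wwc mhmd
Hunk 4: at line 2 remove [sruut,oeij] add [fsrl,uvsh,jta] -> 13 lines: mszpv oka dhng fsrl uvsh jta wqvx cnrqs lud jbwv kxlzg wwc mhmd
Final line count: 13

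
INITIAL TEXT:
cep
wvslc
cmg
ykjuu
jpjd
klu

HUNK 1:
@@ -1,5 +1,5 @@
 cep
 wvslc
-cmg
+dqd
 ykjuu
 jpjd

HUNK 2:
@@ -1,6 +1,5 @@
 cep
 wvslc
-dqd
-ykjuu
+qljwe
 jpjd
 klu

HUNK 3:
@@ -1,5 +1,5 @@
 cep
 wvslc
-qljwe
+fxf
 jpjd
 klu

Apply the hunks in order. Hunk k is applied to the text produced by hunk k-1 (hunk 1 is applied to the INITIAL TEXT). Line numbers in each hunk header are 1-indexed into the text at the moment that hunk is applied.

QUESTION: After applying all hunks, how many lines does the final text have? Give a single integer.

Hunk 1: at line 1 remove [cmg] add [dqd] -> 6 lines: cep wvslc dqd ykjuu jpjd klu
Hunk 2: at line 1 remove [dqd,ykjuu] add [qljwe] -> 5 lines: cep wvslc qljwe jpjd klu
Hunk 3: at line 1 remove [qljwe] add [fxf] -> 5 lines: cep wvslc fxf jpjd klu
Final line count: 5

Answer: 5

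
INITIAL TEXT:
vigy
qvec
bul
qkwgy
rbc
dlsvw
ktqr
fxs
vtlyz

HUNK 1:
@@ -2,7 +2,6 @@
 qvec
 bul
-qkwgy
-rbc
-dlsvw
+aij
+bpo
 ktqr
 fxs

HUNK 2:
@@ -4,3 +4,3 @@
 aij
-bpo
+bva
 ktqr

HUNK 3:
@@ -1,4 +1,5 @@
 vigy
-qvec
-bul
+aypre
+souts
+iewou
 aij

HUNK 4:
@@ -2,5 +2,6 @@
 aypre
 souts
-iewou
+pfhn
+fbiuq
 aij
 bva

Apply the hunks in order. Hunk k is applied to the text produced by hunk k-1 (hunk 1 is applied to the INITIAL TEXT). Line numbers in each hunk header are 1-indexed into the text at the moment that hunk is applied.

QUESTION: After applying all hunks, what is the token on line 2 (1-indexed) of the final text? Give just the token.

Answer: aypre

Derivation:
Hunk 1: at line 2 remove [qkwgy,rbc,dlsvw] add [aij,bpo] -> 8 lines: vigy qvec bul aij bpo ktqr fxs vtlyz
Hunk 2: at line 4 remove [bpo] add [bva] -> 8 lines: vigy qvec bul aij bva ktqr fxs vtlyz
Hunk 3: at line 1 remove [qvec,bul] add [aypre,souts,iewou] -> 9 lines: vigy aypre souts iewou aij bva ktqr fxs vtlyz
Hunk 4: at line 2 remove [iewou] add [pfhn,fbiuq] -> 10 lines: vigy aypre souts pfhn fbiuq aij bva ktqr fxs vtlyz
Final line 2: aypre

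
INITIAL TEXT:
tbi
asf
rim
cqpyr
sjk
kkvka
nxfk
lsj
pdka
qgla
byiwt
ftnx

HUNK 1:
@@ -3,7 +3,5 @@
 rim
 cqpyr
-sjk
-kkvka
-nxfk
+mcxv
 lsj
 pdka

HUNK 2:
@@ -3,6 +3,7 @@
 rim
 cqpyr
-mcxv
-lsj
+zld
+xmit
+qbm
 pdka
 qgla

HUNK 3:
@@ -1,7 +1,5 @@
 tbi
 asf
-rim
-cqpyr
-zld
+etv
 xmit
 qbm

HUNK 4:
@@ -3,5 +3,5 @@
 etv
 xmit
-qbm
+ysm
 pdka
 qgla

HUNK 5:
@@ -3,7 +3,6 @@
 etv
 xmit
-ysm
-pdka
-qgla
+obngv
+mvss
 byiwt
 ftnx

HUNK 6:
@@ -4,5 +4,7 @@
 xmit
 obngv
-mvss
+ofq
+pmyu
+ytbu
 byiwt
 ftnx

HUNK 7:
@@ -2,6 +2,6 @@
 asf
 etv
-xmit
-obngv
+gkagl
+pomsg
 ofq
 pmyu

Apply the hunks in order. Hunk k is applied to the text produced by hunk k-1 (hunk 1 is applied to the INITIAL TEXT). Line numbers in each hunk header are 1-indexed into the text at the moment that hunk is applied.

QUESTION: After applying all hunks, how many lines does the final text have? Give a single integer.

Hunk 1: at line 3 remove [sjk,kkvka,nxfk] add [mcxv] -> 10 lines: tbi asf rim cqpyr mcxv lsj pdka qgla byiwt ftnx
Hunk 2: at line 3 remove [mcxv,lsj] add [zld,xmit,qbm] -> 11 lines: tbi asf rim cqpyr zld xmit qbm pdka qgla byiwt ftnx
Hunk 3: at line 1 remove [rim,cqpyr,zld] add [etv] -> 9 lines: tbi asf etv xmit qbm pdka qgla byiwt ftnx
Hunk 4: at line 3 remove [qbm] add [ysm] -> 9 lines: tbi asf etv xmit ysm pdka qgla byiwt ftnx
Hunk 5: at line 3 remove [ysm,pdka,qgla] add [obngv,mvss] -> 8 lines: tbi asf etv xmit obngv mvss byiwt ftnx
Hunk 6: at line 4 remove [mvss] add [ofq,pmyu,ytbu] -> 10 lines: tbi asf etv xmit obngv ofq pmyu ytbu byiwt ftnx
Hunk 7: at line 2 remove [xmit,obngv] add [gkagl,pomsg] -> 10 lines: tbi asf etv gkagl pomsg ofq pmyu ytbu byiwt ftnx
Final line count: 10

Answer: 10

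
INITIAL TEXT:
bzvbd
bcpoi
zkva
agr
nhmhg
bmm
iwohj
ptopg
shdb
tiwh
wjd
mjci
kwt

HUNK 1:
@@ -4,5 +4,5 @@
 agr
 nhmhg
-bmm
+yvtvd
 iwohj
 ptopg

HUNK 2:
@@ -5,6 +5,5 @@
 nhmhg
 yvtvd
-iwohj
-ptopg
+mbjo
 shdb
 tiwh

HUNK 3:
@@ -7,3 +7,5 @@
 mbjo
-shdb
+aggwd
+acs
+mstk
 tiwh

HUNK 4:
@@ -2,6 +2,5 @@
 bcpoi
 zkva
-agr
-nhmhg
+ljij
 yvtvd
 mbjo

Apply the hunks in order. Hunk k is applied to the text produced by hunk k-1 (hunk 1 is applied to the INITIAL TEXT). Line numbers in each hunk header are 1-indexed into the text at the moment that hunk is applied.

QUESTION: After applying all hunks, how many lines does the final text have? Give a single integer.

Hunk 1: at line 4 remove [bmm] add [yvtvd] -> 13 lines: bzvbd bcpoi zkva agr nhmhg yvtvd iwohj ptopg shdb tiwh wjd mjci kwt
Hunk 2: at line 5 remove [iwohj,ptopg] add [mbjo] -> 12 lines: bzvbd bcpoi zkva agr nhmhg yvtvd mbjo shdb tiwh wjd mjci kwt
Hunk 3: at line 7 remove [shdb] add [aggwd,acs,mstk] -> 14 lines: bzvbd bcpoi zkva agr nhmhg yvtvd mbjo aggwd acs mstk tiwh wjd mjci kwt
Hunk 4: at line 2 remove [agr,nhmhg] add [ljij] -> 13 lines: bzvbd bcpoi zkva ljij yvtvd mbjo aggwd acs mstk tiwh wjd mjci kwt
Final line count: 13

Answer: 13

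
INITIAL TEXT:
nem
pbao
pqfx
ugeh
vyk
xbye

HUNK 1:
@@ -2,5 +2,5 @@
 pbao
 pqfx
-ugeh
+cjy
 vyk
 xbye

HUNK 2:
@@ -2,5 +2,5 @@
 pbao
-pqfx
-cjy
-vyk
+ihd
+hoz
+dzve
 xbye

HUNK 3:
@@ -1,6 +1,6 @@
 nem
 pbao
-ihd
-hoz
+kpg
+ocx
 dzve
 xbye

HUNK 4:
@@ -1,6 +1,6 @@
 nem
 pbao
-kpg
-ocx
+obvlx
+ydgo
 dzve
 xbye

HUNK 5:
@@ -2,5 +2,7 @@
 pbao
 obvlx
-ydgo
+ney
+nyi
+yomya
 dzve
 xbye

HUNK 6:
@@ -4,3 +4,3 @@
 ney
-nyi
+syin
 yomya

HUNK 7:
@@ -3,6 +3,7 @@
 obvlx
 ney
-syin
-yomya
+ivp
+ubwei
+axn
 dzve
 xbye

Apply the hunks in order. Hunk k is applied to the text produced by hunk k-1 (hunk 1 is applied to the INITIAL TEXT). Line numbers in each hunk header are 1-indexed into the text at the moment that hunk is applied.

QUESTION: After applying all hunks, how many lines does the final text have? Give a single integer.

Answer: 9

Derivation:
Hunk 1: at line 2 remove [ugeh] add [cjy] -> 6 lines: nem pbao pqfx cjy vyk xbye
Hunk 2: at line 2 remove [pqfx,cjy,vyk] add [ihd,hoz,dzve] -> 6 lines: nem pbao ihd hoz dzve xbye
Hunk 3: at line 1 remove [ihd,hoz] add [kpg,ocx] -> 6 lines: nem pbao kpg ocx dzve xbye
Hunk 4: at line 1 remove [kpg,ocx] add [obvlx,ydgo] -> 6 lines: nem pbao obvlx ydgo dzve xbye
Hunk 5: at line 2 remove [ydgo] add [ney,nyi,yomya] -> 8 lines: nem pbao obvlx ney nyi yomya dzve xbye
Hunk 6: at line 4 remove [nyi] add [syin] -> 8 lines: nem pbao obvlx ney syin yomya dzve xbye
Hunk 7: at line 3 remove [syin,yomya] add [ivp,ubwei,axn] -> 9 lines: nem pbao obvlx ney ivp ubwei axn dzve xbye
Final line count: 9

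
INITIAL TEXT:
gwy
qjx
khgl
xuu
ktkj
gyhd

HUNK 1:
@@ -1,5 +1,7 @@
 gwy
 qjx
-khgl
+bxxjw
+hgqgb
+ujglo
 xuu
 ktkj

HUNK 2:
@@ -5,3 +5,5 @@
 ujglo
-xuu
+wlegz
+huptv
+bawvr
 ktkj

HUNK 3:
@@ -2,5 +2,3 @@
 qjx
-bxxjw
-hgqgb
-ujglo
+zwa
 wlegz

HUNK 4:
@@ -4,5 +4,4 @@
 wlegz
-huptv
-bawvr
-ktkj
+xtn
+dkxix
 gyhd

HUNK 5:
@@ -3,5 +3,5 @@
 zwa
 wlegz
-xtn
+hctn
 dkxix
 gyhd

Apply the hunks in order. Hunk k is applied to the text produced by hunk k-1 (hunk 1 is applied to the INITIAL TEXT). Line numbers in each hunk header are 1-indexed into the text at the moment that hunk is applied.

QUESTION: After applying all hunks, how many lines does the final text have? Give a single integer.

Answer: 7

Derivation:
Hunk 1: at line 1 remove [khgl] add [bxxjw,hgqgb,ujglo] -> 8 lines: gwy qjx bxxjw hgqgb ujglo xuu ktkj gyhd
Hunk 2: at line 5 remove [xuu] add [wlegz,huptv,bawvr] -> 10 lines: gwy qjx bxxjw hgqgb ujglo wlegz huptv bawvr ktkj gyhd
Hunk 3: at line 2 remove [bxxjw,hgqgb,ujglo] add [zwa] -> 8 lines: gwy qjx zwa wlegz huptv bawvr ktkj gyhd
Hunk 4: at line 4 remove [huptv,bawvr,ktkj] add [xtn,dkxix] -> 7 lines: gwy qjx zwa wlegz xtn dkxix gyhd
Hunk 5: at line 3 remove [xtn] add [hctn] -> 7 lines: gwy qjx zwa wlegz hctn dkxix gyhd
Final line count: 7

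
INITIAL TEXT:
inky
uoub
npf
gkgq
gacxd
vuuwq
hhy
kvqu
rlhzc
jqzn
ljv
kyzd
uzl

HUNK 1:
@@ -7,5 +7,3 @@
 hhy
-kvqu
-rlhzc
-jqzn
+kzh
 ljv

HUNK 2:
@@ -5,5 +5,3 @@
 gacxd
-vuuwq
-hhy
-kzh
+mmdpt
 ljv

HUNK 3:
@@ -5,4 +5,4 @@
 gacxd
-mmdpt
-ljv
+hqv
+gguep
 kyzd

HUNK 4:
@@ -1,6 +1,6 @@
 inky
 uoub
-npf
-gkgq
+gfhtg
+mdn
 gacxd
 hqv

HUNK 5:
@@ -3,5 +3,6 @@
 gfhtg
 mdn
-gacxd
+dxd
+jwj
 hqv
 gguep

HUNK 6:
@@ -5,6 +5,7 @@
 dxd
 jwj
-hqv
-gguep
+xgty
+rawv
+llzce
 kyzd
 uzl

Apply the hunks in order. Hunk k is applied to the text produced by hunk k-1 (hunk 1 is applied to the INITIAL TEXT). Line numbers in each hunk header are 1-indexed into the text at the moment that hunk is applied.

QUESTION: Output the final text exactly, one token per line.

Answer: inky
uoub
gfhtg
mdn
dxd
jwj
xgty
rawv
llzce
kyzd
uzl

Derivation:
Hunk 1: at line 7 remove [kvqu,rlhzc,jqzn] add [kzh] -> 11 lines: inky uoub npf gkgq gacxd vuuwq hhy kzh ljv kyzd uzl
Hunk 2: at line 5 remove [vuuwq,hhy,kzh] add [mmdpt] -> 9 lines: inky uoub npf gkgq gacxd mmdpt ljv kyzd uzl
Hunk 3: at line 5 remove [mmdpt,ljv] add [hqv,gguep] -> 9 lines: inky uoub npf gkgq gacxd hqv gguep kyzd uzl
Hunk 4: at line 1 remove [npf,gkgq] add [gfhtg,mdn] -> 9 lines: inky uoub gfhtg mdn gacxd hqv gguep kyzd uzl
Hunk 5: at line 3 remove [gacxd] add [dxd,jwj] -> 10 lines: inky uoub gfhtg mdn dxd jwj hqv gguep kyzd uzl
Hunk 6: at line 5 remove [hqv,gguep] add [xgty,rawv,llzce] -> 11 lines: inky uoub gfhtg mdn dxd jwj xgty rawv llzce kyzd uzl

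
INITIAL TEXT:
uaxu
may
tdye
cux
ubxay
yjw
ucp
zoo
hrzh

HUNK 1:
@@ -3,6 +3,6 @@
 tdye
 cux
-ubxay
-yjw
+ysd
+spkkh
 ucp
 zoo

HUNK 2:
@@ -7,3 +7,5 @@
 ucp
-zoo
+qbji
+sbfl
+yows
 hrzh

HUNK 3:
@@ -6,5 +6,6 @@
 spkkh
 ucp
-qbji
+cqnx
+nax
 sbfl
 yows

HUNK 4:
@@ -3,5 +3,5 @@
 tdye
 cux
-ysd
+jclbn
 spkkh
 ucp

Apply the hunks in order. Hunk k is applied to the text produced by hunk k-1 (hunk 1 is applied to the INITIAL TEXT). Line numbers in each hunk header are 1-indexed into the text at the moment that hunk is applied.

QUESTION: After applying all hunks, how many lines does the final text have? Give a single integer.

Hunk 1: at line 3 remove [ubxay,yjw] add [ysd,spkkh] -> 9 lines: uaxu may tdye cux ysd spkkh ucp zoo hrzh
Hunk 2: at line 7 remove [zoo] add [qbji,sbfl,yows] -> 11 lines: uaxu may tdye cux ysd spkkh ucp qbji sbfl yows hrzh
Hunk 3: at line 6 remove [qbji] add [cqnx,nax] -> 12 lines: uaxu may tdye cux ysd spkkh ucp cqnx nax sbfl yows hrzh
Hunk 4: at line 3 remove [ysd] add [jclbn] -> 12 lines: uaxu may tdye cux jclbn spkkh ucp cqnx nax sbfl yows hrzh
Final line count: 12

Answer: 12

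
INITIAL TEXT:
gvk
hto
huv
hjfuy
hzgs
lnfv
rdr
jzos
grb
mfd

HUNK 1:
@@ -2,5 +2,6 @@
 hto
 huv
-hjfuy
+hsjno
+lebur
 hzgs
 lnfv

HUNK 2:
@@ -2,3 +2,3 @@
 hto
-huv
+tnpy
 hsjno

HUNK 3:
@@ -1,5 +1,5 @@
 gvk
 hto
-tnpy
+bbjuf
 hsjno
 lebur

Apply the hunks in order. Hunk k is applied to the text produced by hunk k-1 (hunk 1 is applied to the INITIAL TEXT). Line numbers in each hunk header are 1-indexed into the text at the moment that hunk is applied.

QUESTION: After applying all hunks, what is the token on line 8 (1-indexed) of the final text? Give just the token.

Answer: rdr

Derivation:
Hunk 1: at line 2 remove [hjfuy] add [hsjno,lebur] -> 11 lines: gvk hto huv hsjno lebur hzgs lnfv rdr jzos grb mfd
Hunk 2: at line 2 remove [huv] add [tnpy] -> 11 lines: gvk hto tnpy hsjno lebur hzgs lnfv rdr jzos grb mfd
Hunk 3: at line 1 remove [tnpy] add [bbjuf] -> 11 lines: gvk hto bbjuf hsjno lebur hzgs lnfv rdr jzos grb mfd
Final line 8: rdr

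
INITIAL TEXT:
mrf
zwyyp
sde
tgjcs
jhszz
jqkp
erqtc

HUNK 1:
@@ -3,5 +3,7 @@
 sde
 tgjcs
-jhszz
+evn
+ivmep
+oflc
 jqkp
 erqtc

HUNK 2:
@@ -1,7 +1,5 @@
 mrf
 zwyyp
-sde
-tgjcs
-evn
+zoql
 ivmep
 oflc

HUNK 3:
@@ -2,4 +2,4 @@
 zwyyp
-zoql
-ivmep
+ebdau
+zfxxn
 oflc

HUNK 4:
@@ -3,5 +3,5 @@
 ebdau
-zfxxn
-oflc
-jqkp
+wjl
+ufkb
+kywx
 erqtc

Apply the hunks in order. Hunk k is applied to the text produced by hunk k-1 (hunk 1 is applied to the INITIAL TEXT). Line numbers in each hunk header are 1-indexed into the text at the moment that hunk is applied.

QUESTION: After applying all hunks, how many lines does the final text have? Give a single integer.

Answer: 7

Derivation:
Hunk 1: at line 3 remove [jhszz] add [evn,ivmep,oflc] -> 9 lines: mrf zwyyp sde tgjcs evn ivmep oflc jqkp erqtc
Hunk 2: at line 1 remove [sde,tgjcs,evn] add [zoql] -> 7 lines: mrf zwyyp zoql ivmep oflc jqkp erqtc
Hunk 3: at line 2 remove [zoql,ivmep] add [ebdau,zfxxn] -> 7 lines: mrf zwyyp ebdau zfxxn oflc jqkp erqtc
Hunk 4: at line 3 remove [zfxxn,oflc,jqkp] add [wjl,ufkb,kywx] -> 7 lines: mrf zwyyp ebdau wjl ufkb kywx erqtc
Final line count: 7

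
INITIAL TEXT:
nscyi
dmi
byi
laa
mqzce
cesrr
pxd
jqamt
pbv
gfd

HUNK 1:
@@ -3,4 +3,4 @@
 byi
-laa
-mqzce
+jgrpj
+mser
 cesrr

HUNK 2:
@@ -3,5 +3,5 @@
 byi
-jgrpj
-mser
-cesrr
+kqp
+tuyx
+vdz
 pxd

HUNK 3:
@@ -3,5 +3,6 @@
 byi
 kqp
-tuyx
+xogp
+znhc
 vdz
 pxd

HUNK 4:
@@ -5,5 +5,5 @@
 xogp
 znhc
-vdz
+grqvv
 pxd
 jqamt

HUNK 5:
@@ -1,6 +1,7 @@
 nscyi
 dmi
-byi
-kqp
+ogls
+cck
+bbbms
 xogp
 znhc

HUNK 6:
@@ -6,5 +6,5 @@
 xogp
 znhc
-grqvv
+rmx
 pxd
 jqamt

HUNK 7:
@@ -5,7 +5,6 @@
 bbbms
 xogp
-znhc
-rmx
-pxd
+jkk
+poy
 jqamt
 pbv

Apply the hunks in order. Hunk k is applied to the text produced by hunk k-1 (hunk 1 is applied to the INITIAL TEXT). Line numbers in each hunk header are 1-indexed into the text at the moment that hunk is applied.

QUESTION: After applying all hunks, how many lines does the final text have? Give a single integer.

Hunk 1: at line 3 remove [laa,mqzce] add [jgrpj,mser] -> 10 lines: nscyi dmi byi jgrpj mser cesrr pxd jqamt pbv gfd
Hunk 2: at line 3 remove [jgrpj,mser,cesrr] add [kqp,tuyx,vdz] -> 10 lines: nscyi dmi byi kqp tuyx vdz pxd jqamt pbv gfd
Hunk 3: at line 3 remove [tuyx] add [xogp,znhc] -> 11 lines: nscyi dmi byi kqp xogp znhc vdz pxd jqamt pbv gfd
Hunk 4: at line 5 remove [vdz] add [grqvv] -> 11 lines: nscyi dmi byi kqp xogp znhc grqvv pxd jqamt pbv gfd
Hunk 5: at line 1 remove [byi,kqp] add [ogls,cck,bbbms] -> 12 lines: nscyi dmi ogls cck bbbms xogp znhc grqvv pxd jqamt pbv gfd
Hunk 6: at line 6 remove [grqvv] add [rmx] -> 12 lines: nscyi dmi ogls cck bbbms xogp znhc rmx pxd jqamt pbv gfd
Hunk 7: at line 5 remove [znhc,rmx,pxd] add [jkk,poy] -> 11 lines: nscyi dmi ogls cck bbbms xogp jkk poy jqamt pbv gfd
Final line count: 11

Answer: 11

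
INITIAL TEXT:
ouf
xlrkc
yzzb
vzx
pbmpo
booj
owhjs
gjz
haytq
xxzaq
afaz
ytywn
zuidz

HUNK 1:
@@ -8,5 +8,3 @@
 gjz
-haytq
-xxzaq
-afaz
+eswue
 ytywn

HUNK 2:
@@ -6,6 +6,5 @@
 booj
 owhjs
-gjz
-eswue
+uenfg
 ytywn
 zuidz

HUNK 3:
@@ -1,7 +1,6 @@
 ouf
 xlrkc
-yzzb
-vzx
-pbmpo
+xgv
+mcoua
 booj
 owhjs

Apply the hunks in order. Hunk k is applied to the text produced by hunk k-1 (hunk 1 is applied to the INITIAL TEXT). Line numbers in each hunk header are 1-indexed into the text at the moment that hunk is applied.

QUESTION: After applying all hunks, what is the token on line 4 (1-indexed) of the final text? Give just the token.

Answer: mcoua

Derivation:
Hunk 1: at line 8 remove [haytq,xxzaq,afaz] add [eswue] -> 11 lines: ouf xlrkc yzzb vzx pbmpo booj owhjs gjz eswue ytywn zuidz
Hunk 2: at line 6 remove [gjz,eswue] add [uenfg] -> 10 lines: ouf xlrkc yzzb vzx pbmpo booj owhjs uenfg ytywn zuidz
Hunk 3: at line 1 remove [yzzb,vzx,pbmpo] add [xgv,mcoua] -> 9 lines: ouf xlrkc xgv mcoua booj owhjs uenfg ytywn zuidz
Final line 4: mcoua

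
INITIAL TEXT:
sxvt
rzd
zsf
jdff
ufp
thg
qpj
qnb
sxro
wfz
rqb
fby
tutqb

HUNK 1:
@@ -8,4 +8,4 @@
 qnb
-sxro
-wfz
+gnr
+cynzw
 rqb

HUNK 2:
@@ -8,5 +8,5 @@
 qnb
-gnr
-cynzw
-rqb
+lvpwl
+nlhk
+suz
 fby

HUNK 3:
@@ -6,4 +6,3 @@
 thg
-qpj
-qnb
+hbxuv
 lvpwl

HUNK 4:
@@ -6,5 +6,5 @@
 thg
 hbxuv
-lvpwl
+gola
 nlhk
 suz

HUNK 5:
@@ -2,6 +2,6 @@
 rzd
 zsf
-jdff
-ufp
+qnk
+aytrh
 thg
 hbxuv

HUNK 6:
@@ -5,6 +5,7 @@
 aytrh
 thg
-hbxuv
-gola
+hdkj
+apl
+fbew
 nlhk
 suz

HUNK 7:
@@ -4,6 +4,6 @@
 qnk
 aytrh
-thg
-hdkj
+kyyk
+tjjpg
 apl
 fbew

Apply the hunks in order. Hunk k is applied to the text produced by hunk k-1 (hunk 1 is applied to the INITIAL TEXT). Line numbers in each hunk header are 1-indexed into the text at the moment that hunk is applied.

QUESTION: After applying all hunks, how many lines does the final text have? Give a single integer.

Hunk 1: at line 8 remove [sxro,wfz] add [gnr,cynzw] -> 13 lines: sxvt rzd zsf jdff ufp thg qpj qnb gnr cynzw rqb fby tutqb
Hunk 2: at line 8 remove [gnr,cynzw,rqb] add [lvpwl,nlhk,suz] -> 13 lines: sxvt rzd zsf jdff ufp thg qpj qnb lvpwl nlhk suz fby tutqb
Hunk 3: at line 6 remove [qpj,qnb] add [hbxuv] -> 12 lines: sxvt rzd zsf jdff ufp thg hbxuv lvpwl nlhk suz fby tutqb
Hunk 4: at line 6 remove [lvpwl] add [gola] -> 12 lines: sxvt rzd zsf jdff ufp thg hbxuv gola nlhk suz fby tutqb
Hunk 5: at line 2 remove [jdff,ufp] add [qnk,aytrh] -> 12 lines: sxvt rzd zsf qnk aytrh thg hbxuv gola nlhk suz fby tutqb
Hunk 6: at line 5 remove [hbxuv,gola] add [hdkj,apl,fbew] -> 13 lines: sxvt rzd zsf qnk aytrh thg hdkj apl fbew nlhk suz fby tutqb
Hunk 7: at line 4 remove [thg,hdkj] add [kyyk,tjjpg] -> 13 lines: sxvt rzd zsf qnk aytrh kyyk tjjpg apl fbew nlhk suz fby tutqb
Final line count: 13

Answer: 13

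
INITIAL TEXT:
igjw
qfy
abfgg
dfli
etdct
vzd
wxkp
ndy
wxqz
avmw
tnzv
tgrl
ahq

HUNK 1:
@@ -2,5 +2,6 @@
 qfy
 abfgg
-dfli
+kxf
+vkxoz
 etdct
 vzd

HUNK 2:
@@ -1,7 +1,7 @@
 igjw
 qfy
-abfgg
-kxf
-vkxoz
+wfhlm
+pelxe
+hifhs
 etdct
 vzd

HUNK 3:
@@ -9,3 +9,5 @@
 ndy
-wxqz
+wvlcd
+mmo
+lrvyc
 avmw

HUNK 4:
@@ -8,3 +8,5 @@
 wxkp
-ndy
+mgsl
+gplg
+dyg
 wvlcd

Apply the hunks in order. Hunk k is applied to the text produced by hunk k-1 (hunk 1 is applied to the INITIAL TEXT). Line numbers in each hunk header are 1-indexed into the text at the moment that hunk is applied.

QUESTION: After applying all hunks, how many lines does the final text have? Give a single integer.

Hunk 1: at line 2 remove [dfli] add [kxf,vkxoz] -> 14 lines: igjw qfy abfgg kxf vkxoz etdct vzd wxkp ndy wxqz avmw tnzv tgrl ahq
Hunk 2: at line 1 remove [abfgg,kxf,vkxoz] add [wfhlm,pelxe,hifhs] -> 14 lines: igjw qfy wfhlm pelxe hifhs etdct vzd wxkp ndy wxqz avmw tnzv tgrl ahq
Hunk 3: at line 9 remove [wxqz] add [wvlcd,mmo,lrvyc] -> 16 lines: igjw qfy wfhlm pelxe hifhs etdct vzd wxkp ndy wvlcd mmo lrvyc avmw tnzv tgrl ahq
Hunk 4: at line 8 remove [ndy] add [mgsl,gplg,dyg] -> 18 lines: igjw qfy wfhlm pelxe hifhs etdct vzd wxkp mgsl gplg dyg wvlcd mmo lrvyc avmw tnzv tgrl ahq
Final line count: 18

Answer: 18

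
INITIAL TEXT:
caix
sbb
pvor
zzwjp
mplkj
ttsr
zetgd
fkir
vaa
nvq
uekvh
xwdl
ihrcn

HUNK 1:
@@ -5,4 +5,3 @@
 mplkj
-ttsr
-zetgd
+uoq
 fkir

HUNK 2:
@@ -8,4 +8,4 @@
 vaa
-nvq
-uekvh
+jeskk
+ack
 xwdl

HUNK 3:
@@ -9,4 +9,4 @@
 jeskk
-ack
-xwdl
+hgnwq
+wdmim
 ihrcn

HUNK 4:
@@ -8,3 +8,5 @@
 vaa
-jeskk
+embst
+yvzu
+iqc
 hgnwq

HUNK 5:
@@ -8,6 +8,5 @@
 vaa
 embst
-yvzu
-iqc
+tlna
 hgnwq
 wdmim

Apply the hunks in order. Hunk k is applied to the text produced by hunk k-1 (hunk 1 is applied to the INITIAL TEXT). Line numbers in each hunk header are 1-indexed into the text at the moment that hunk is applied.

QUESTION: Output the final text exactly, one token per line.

Hunk 1: at line 5 remove [ttsr,zetgd] add [uoq] -> 12 lines: caix sbb pvor zzwjp mplkj uoq fkir vaa nvq uekvh xwdl ihrcn
Hunk 2: at line 8 remove [nvq,uekvh] add [jeskk,ack] -> 12 lines: caix sbb pvor zzwjp mplkj uoq fkir vaa jeskk ack xwdl ihrcn
Hunk 3: at line 9 remove [ack,xwdl] add [hgnwq,wdmim] -> 12 lines: caix sbb pvor zzwjp mplkj uoq fkir vaa jeskk hgnwq wdmim ihrcn
Hunk 4: at line 8 remove [jeskk] add [embst,yvzu,iqc] -> 14 lines: caix sbb pvor zzwjp mplkj uoq fkir vaa embst yvzu iqc hgnwq wdmim ihrcn
Hunk 5: at line 8 remove [yvzu,iqc] add [tlna] -> 13 lines: caix sbb pvor zzwjp mplkj uoq fkir vaa embst tlna hgnwq wdmim ihrcn

Answer: caix
sbb
pvor
zzwjp
mplkj
uoq
fkir
vaa
embst
tlna
hgnwq
wdmim
ihrcn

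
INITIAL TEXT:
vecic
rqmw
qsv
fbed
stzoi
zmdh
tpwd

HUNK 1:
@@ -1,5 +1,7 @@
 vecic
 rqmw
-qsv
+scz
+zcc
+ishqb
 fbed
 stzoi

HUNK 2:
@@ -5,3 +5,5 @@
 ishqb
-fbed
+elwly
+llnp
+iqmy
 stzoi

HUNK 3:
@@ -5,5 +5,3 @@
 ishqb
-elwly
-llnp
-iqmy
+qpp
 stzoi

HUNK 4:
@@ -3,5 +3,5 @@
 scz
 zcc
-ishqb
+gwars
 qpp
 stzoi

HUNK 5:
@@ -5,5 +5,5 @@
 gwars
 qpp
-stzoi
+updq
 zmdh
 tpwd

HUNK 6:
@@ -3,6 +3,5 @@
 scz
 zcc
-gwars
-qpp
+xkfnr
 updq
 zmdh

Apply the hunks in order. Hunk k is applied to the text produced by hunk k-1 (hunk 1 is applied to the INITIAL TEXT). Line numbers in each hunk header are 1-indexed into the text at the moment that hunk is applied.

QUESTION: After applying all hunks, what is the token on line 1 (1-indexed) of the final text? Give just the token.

Answer: vecic

Derivation:
Hunk 1: at line 1 remove [qsv] add [scz,zcc,ishqb] -> 9 lines: vecic rqmw scz zcc ishqb fbed stzoi zmdh tpwd
Hunk 2: at line 5 remove [fbed] add [elwly,llnp,iqmy] -> 11 lines: vecic rqmw scz zcc ishqb elwly llnp iqmy stzoi zmdh tpwd
Hunk 3: at line 5 remove [elwly,llnp,iqmy] add [qpp] -> 9 lines: vecic rqmw scz zcc ishqb qpp stzoi zmdh tpwd
Hunk 4: at line 3 remove [ishqb] add [gwars] -> 9 lines: vecic rqmw scz zcc gwars qpp stzoi zmdh tpwd
Hunk 5: at line 5 remove [stzoi] add [updq] -> 9 lines: vecic rqmw scz zcc gwars qpp updq zmdh tpwd
Hunk 6: at line 3 remove [gwars,qpp] add [xkfnr] -> 8 lines: vecic rqmw scz zcc xkfnr updq zmdh tpwd
Final line 1: vecic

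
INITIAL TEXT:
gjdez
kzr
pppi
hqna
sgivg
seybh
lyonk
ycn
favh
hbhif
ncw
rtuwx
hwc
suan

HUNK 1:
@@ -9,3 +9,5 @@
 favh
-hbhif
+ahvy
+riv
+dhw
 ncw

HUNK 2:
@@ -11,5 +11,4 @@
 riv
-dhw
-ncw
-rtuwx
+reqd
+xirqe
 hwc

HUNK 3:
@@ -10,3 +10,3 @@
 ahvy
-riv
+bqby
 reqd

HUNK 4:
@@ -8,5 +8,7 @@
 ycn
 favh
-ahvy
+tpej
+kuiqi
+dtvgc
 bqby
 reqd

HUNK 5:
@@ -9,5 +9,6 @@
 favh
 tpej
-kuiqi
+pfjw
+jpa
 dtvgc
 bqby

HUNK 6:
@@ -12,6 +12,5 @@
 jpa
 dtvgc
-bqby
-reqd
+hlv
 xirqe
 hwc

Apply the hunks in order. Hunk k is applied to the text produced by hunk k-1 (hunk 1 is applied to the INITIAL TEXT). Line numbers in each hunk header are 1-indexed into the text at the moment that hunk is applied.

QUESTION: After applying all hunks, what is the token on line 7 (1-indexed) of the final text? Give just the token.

Answer: lyonk

Derivation:
Hunk 1: at line 9 remove [hbhif] add [ahvy,riv,dhw] -> 16 lines: gjdez kzr pppi hqna sgivg seybh lyonk ycn favh ahvy riv dhw ncw rtuwx hwc suan
Hunk 2: at line 11 remove [dhw,ncw,rtuwx] add [reqd,xirqe] -> 15 lines: gjdez kzr pppi hqna sgivg seybh lyonk ycn favh ahvy riv reqd xirqe hwc suan
Hunk 3: at line 10 remove [riv] add [bqby] -> 15 lines: gjdez kzr pppi hqna sgivg seybh lyonk ycn favh ahvy bqby reqd xirqe hwc suan
Hunk 4: at line 8 remove [ahvy] add [tpej,kuiqi,dtvgc] -> 17 lines: gjdez kzr pppi hqna sgivg seybh lyonk ycn favh tpej kuiqi dtvgc bqby reqd xirqe hwc suan
Hunk 5: at line 9 remove [kuiqi] add [pfjw,jpa] -> 18 lines: gjdez kzr pppi hqna sgivg seybh lyonk ycn favh tpej pfjw jpa dtvgc bqby reqd xirqe hwc suan
Hunk 6: at line 12 remove [bqby,reqd] add [hlv] -> 17 lines: gjdez kzr pppi hqna sgivg seybh lyonk ycn favh tpej pfjw jpa dtvgc hlv xirqe hwc suan
Final line 7: lyonk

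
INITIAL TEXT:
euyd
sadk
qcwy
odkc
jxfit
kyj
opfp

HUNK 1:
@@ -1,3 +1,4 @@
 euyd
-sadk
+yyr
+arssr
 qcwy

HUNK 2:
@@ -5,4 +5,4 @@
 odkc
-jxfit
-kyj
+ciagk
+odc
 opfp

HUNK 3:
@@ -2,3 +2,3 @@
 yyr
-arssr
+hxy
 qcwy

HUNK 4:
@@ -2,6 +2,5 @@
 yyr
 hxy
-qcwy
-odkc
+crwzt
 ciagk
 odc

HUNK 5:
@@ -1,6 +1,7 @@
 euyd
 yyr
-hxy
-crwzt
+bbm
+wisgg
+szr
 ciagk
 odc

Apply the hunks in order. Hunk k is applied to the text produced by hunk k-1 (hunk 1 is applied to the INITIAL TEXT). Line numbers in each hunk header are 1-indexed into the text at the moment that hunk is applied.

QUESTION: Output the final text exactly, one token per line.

Answer: euyd
yyr
bbm
wisgg
szr
ciagk
odc
opfp

Derivation:
Hunk 1: at line 1 remove [sadk] add [yyr,arssr] -> 8 lines: euyd yyr arssr qcwy odkc jxfit kyj opfp
Hunk 2: at line 5 remove [jxfit,kyj] add [ciagk,odc] -> 8 lines: euyd yyr arssr qcwy odkc ciagk odc opfp
Hunk 3: at line 2 remove [arssr] add [hxy] -> 8 lines: euyd yyr hxy qcwy odkc ciagk odc opfp
Hunk 4: at line 2 remove [qcwy,odkc] add [crwzt] -> 7 lines: euyd yyr hxy crwzt ciagk odc opfp
Hunk 5: at line 1 remove [hxy,crwzt] add [bbm,wisgg,szr] -> 8 lines: euyd yyr bbm wisgg szr ciagk odc opfp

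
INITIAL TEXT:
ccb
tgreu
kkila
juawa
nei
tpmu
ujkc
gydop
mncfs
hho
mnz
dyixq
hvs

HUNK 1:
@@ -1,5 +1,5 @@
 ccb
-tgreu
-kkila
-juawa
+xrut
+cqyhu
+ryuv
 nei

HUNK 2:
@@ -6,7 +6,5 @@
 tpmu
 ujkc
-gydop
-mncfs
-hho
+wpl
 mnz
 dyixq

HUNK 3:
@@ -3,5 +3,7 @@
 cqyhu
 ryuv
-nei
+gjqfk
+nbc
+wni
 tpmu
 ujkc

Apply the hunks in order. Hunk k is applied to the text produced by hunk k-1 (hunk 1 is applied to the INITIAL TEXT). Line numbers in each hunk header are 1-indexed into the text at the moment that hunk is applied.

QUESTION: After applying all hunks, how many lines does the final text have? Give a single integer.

Answer: 13

Derivation:
Hunk 1: at line 1 remove [tgreu,kkila,juawa] add [xrut,cqyhu,ryuv] -> 13 lines: ccb xrut cqyhu ryuv nei tpmu ujkc gydop mncfs hho mnz dyixq hvs
Hunk 2: at line 6 remove [gydop,mncfs,hho] add [wpl] -> 11 lines: ccb xrut cqyhu ryuv nei tpmu ujkc wpl mnz dyixq hvs
Hunk 3: at line 3 remove [nei] add [gjqfk,nbc,wni] -> 13 lines: ccb xrut cqyhu ryuv gjqfk nbc wni tpmu ujkc wpl mnz dyixq hvs
Final line count: 13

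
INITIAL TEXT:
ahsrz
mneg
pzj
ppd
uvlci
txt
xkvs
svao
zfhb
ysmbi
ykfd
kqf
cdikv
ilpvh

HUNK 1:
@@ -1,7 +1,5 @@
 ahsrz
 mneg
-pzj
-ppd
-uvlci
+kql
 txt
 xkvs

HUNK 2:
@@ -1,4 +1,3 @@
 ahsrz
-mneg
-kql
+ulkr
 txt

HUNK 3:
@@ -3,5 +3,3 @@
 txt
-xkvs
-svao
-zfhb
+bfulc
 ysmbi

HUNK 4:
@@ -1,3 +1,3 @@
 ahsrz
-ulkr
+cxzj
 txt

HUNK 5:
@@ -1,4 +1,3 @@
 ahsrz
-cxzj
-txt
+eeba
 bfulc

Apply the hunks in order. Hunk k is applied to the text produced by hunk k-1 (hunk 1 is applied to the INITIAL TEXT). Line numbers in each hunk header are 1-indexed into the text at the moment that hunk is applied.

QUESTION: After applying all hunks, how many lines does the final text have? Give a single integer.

Answer: 8

Derivation:
Hunk 1: at line 1 remove [pzj,ppd,uvlci] add [kql] -> 12 lines: ahsrz mneg kql txt xkvs svao zfhb ysmbi ykfd kqf cdikv ilpvh
Hunk 2: at line 1 remove [mneg,kql] add [ulkr] -> 11 lines: ahsrz ulkr txt xkvs svao zfhb ysmbi ykfd kqf cdikv ilpvh
Hunk 3: at line 3 remove [xkvs,svao,zfhb] add [bfulc] -> 9 lines: ahsrz ulkr txt bfulc ysmbi ykfd kqf cdikv ilpvh
Hunk 4: at line 1 remove [ulkr] add [cxzj] -> 9 lines: ahsrz cxzj txt bfulc ysmbi ykfd kqf cdikv ilpvh
Hunk 5: at line 1 remove [cxzj,txt] add [eeba] -> 8 lines: ahsrz eeba bfulc ysmbi ykfd kqf cdikv ilpvh
Final line count: 8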